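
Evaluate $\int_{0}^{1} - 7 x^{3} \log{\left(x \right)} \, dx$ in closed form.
$\frac{7}{16}$

Start from the elementary integral
$$J(a) = \int_{0}^{1} - 7 x^{a} \, dx = - \frac{7}{a + 1}.$$

Differentiating under the integral sign brings down a factor of $\ln x$:
$$\frac{dJ}{da} = \int_{0}^{1} - 7 x^{a} \log{\left(x \right)} \, dx = \frac{7}{\left(a + 1\right)^{2}}.$$

The integral on the left is $I$, so $I = \frac{7}{\left(a + 1\right)^{2}}$.

Setting $a = 3$:
$$I = \frac{7}{16}.$$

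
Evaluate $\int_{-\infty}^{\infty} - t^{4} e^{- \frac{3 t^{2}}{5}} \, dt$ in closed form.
$- \frac{25 \sqrt{15} \sqrt{\pi}}{36}$

Start from the elementary integral
$$J(a) = \int_{-\infty}^{\infty} - e^{- a t^{2}} \, dt = - \frac{\sqrt{\pi}}{\sqrt{a}}.$$

Differentiating under the integral sign brings down a factor of $(-t^2)$:
$$\frac{dJ}{da} = \int_{-\infty}^{\infty} t^{2} e^{- a t^{2}} \, dt = \frac{\sqrt{\pi}}{2 a^{\frac{3}{2}}}.$$

Repeating twice in total — each differentiation brings down another $(-t^2)$ — gives
$$\frac{d^{2}J}{da^{2}} = \int_{-\infty}^{\infty} - t^{4} e^{- a t^{2}} \, dt = - \frac{3 \sqrt{\pi}}{4 a^{\frac{5}{2}}},$$
and the integrand here is exactly the target integrand, so $I = - \frac{3 \sqrt{\pi}}{4 a^{\frac{5}{2}}}$.

Setting $a = \frac{3}{5}$:
$$I = - \frac{25 \sqrt{15} \sqrt{\pi}}{36}.$$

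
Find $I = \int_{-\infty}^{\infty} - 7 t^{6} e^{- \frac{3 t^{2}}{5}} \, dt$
$- \frac{4375 \sqrt{15} \sqrt{\pi}}{216}$

Begin with the known integral
$$J(a) = \int_{-\infty}^{\infty} - 7 e^{- a t^{2}} \, dt = - \frac{7 \sqrt{\pi}}{\sqrt{a}}.$$

Differentiating under the integral sign brings down a factor of $(-t^2)$:
$$\frac{dJ}{da} = \int_{-\infty}^{\infty} 7 t^{2} e^{- a t^{2}} \, dt = \frac{7 \sqrt{\pi}}{2 a^{\frac{3}{2}}}.$$

Repeating $3$ times in total — each differentiation brings down another $(-t^2)$ — gives
$$\frac{d^{3}J}{da^{3}} = \int_{-\infty}^{\infty} 7 t^{6} e^{- a t^{2}} \, dt = \frac{105 \sqrt{\pi}}{8 a^{\frac{7}{2}}},$$
and the integrand here is $(-1)^{3}$ times the target integrand, so $I = (-1)^{3}\,\frac{d^{3}J}{da^{3}} = - \frac{105 \sqrt{\pi}}{8 a^{\frac{7}{2}}}$.

Setting $a = \frac{3}{5}$:
$$I = - \frac{4375 \sqrt{15} \sqrt{\pi}}{216}.$$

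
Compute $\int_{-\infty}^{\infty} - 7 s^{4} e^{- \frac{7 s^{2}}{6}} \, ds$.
$- \frac{27 \sqrt{42} \sqrt{\pi}}{49}$

Begin with the known integral
$$J(a) = \int_{-\infty}^{\infty} - 7 e^{- a s^{2}} \, ds = - \frac{7 \sqrt{\pi}}{\sqrt{a}}.$$

Differentiating under the integral sign brings down a factor of $(-s^2)$:
$$\frac{dJ}{da} = \int_{-\infty}^{\infty} 7 s^{2} e^{- a s^{2}} \, ds = \frac{7 \sqrt{\pi}}{2 a^{\frac{3}{2}}}.$$

Repeating twice in total — each differentiation brings down another $(-s^2)$ — gives
$$\frac{d^{2}J}{da^{2}} = \int_{-\infty}^{\infty} - 7 s^{4} e^{- a s^{2}} \, ds = - \frac{21 \sqrt{\pi}}{4 a^{\frac{5}{2}}},$$
and the integrand here is exactly the target integrand, so $I = - \frac{21 \sqrt{\pi}}{4 a^{\frac{5}{2}}}$.

Setting $a = \frac{7}{6}$:
$$I = - \frac{27 \sqrt{42} \sqrt{\pi}}{49}.$$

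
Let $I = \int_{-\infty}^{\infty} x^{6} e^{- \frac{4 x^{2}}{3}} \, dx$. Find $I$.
$\frac{405 \sqrt{3} \sqrt{\pi}}{1024}$

Begin with the known integral
$$J(a) = \int_{-\infty}^{\infty} e^{- a x^{2}} \, dx = \frac{\sqrt{\pi}}{\sqrt{a}}.$$

Differentiating under the integral sign brings down a factor of $(-x^2)$:
$$\frac{dJ}{da} = \int_{-\infty}^{\infty} - x^{2} e^{- a x^{2}} \, dx = - \frac{\sqrt{\pi}}{2 a^{\frac{3}{2}}}.$$

Repeating $3$ times in total — each differentiation brings down another $(-x^2)$ — gives
$$\frac{d^{3}J}{da^{3}} = \int_{-\infty}^{\infty} - x^{6} e^{- a x^{2}} \, dx = - \frac{15 \sqrt{\pi}}{8 a^{\frac{7}{2}}},$$
and the integrand here is $(-1)^{3}$ times the target integrand, so $I = (-1)^{3}\,\frac{d^{3}J}{da^{3}} = \frac{15 \sqrt{\pi}}{8 a^{\frac{7}{2}}}$.

Setting $a = \frac{4}{3}$:
$$I = \frac{405 \sqrt{3} \sqrt{\pi}}{1024}.$$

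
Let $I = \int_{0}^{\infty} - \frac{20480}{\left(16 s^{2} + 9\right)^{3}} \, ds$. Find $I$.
$- \frac{320 \pi}{81}$

Begin with the known result
$$J(a) = \int_{0}^{\infty} - \frac{5}{a^{2} + s^{2}} \, ds = - \frac{5 \pi}{2 a}.$$

Differentiating under the integral sign with respect to $a$,
$$\frac{dJ}{da} = \int_{0}^{\infty} \frac{10 a}{\left(a^{2} + s^{2}\right)^{2}} \, ds = \frac{5 \pi}{2 a^{2}},$$
so $\int_{0}^{\infty} - \frac{5}{\left(a^{2} + s^{2}\right)^{2}} \, ds = - \frac{5 \pi}{4 a^{3}}$.

Repeating — each differentiation of $1/(s^2+a^2)^j$ produces $-2ja/(s^2+a^2)^{j+1}$ — and dividing through by $-2ja$ at each step yields, after $2$ differentiations in total,
$$\int_{0}^{\infty} - \frac{5}{\left(a^{2} + s^{2}\right)^{3}} \, ds = - \frac{15 \pi}{16 a^{5}}.$$

Setting $a = \frac{3}{4}$:
$$I = - \frac{320 \pi}{81}.$$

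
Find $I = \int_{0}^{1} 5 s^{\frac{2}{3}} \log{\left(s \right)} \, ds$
$- \frac{9}{5}$

Consider the simpler parametrised integral
$$J(a) = \int_{0}^{1} 5 s^{a} \, ds = \frac{5}{a + 1}.$$

Differentiating under the integral sign brings down a factor of $\ln s$:
$$\frac{dJ}{da} = \int_{0}^{1} 5 s^{a} \log{\left(s \right)} \, ds = - \frac{5}{\left(a + 1\right)^{2}}.$$

The integral on the left is $I$, so $I = - \frac{5}{\left(a + 1\right)^{2}}$.

Setting $a = \frac{2}{3}$:
$$I = - \frac{9}{5}.$$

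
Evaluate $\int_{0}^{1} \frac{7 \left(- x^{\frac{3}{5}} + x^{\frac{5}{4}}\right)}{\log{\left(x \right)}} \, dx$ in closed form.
$- \log{\left(\frac{34359738368}{373669453125} \right)}$

Replace the exponent $\frac{3}{5}$ by a parameter $a$: let $I(a) = \int_{0}^{1} \frac{7 \left(x^{\frac{5}{4}} - x^{a}\right)}{\log{\left(x \right)}} \, dx$.

Since $\dfrac{\partial}{\partial a}\,x^{a} = x^{a} \ln x$, the $\ln x$ in the denominator cancels and
$$\frac{dI}{da} = \int_{0}^{1} -7 x^{a} \, dx = -7 \left[\frac{x^{a+1}}{a+1}\right]_0^1 = - \frac{7}{a + 1}.$$

Integrating with respect to $a$ gives $I(a) = - \log{\left(\frac{16384 \left(a + 1\right)^{7}}{4782969} \right)} + C$.

At $a = \frac{5}{4}$ the integrand is identically $0$, so $I(\frac{5}{4}) = 0$. The closed form gives $0$, hence $C = 0$.

Setting $a = \frac{3}{5}$:
$$I = - \log{\left(\frac{34359738368}{373669453125} \right)}.$$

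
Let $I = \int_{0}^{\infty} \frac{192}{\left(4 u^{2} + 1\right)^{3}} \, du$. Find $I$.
$18 \pi$

Start from the standard arctangent integral
$$J(a) = \int_{0}^{\infty} \frac{3}{a^{2} + u^{2}} \, du = \frac{3 \pi}{2 a}.$$

Differentiating under the integral sign with respect to $a$,
$$\frac{dJ}{da} = \int_{0}^{\infty} - \frac{6 a}{\left(a^{2} + u^{2}\right)^{2}} \, du = - \frac{3 \pi}{2 a^{2}},$$
so $\int_{0}^{\infty} \frac{3}{\left(a^{2} + u^{2}\right)^{2}} \, du = \frac{3 \pi}{4 a^{3}}$.

Repeating — each differentiation of $1/(u^2+a^2)^j$ produces $-2ja/(u^2+a^2)^{j+1}$ — and dividing through by $-2ja$ at each step yields, after $2$ differentiations in total,
$$\int_{0}^{\infty} \frac{3}{\left(a^{2} + u^{2}\right)^{3}} \, du = \frac{9 \pi}{16 a^{5}}.$$

Setting $a = \frac{1}{2}$:
$$I = 18 \pi.$$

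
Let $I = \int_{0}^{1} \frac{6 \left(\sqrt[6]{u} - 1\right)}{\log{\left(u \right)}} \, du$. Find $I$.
$\log{\left(\frac{117649}{46656} \right)}$

Introduce a parameter $a$ in the exponent: let $I(a) = \int_{0}^{1} \frac{6 \left(u^{a} - 1\right)}{\log{\left(u \right)}} \, du$.

Since $\dfrac{\partial}{\partial a}\,u^{a} = u^{a} \ln u$, the $\ln u$ in the denominator cancels and
$$\frac{dI}{da} = \int_{0}^{1} 6 u^{a} \, du = 6 \left[\frac{u^{a+1}}{a+1}\right]_0^1 = \frac{6}{a + 1}.$$

Integrating with respect to $a$ gives $I(a) = 6 \log{\left(a + 1 \right)} + C$.

At $a = 0$ the integrand is identically $0$, so $I(0) = 0$. The closed form gives $0$, hence $C = 0$.

Setting $a = \frac{1}{6}$:
$$I = \log{\left(\frac{117649}{46656} \right)}.$$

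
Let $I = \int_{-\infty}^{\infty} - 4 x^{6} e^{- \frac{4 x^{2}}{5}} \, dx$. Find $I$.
$- \frac{1875 \sqrt{5} \sqrt{\pi}}{256}$

Consider the simpler parametrised integral
$$J(a) = \int_{-\infty}^{\infty} - 4 e^{- a x^{2}} \, dx = - \frac{4 \sqrt{\pi}}{\sqrt{a}}.$$

Differentiating under the integral sign brings down a factor of $(-x^2)$:
$$\frac{dJ}{da} = \int_{-\infty}^{\infty} 4 x^{2} e^{- a x^{2}} \, dx = \frac{2 \sqrt{\pi}}{a^{\frac{3}{2}}}.$$

Repeating $3$ times in total — each differentiation brings down another $(-x^2)$ — gives
$$\frac{d^{3}J}{da^{3}} = \int_{-\infty}^{\infty} 4 x^{6} e^{- a x^{2}} \, dx = \frac{15 \sqrt{\pi}}{2 a^{\frac{7}{2}}},$$
and the integrand here is $(-1)^{3}$ times the target integrand, so $I = (-1)^{3}\,\frac{d^{3}J}{da^{3}} = - \frac{15 \sqrt{\pi}}{2 a^{\frac{7}{2}}}$.

Setting $a = \frac{4}{5}$:
$$I = - \frac{1875 \sqrt{5} \sqrt{\pi}}{256}.$$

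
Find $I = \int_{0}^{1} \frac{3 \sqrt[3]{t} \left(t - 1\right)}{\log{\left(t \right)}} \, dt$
$\log{\left(\frac{343}{64} \right)}$

Introduce a parameter $a$ in the exponent: let $I(a) = \int_{0}^{1} \frac{3 \left(- \sqrt[3]{t} + t^{a}\right)}{\log{\left(t \right)}} \, dt$.

Since $\dfrac{\partial}{\partial a}\,t^{a} = t^{a} \ln t$, the $\ln t$ in the denominator cancels and
$$\frac{dI}{da} = \int_{0}^{1} 3 t^{a} \, dt = 3 \left[\frac{t^{a+1}}{a+1}\right]_0^1 = \frac{3}{a + 1}.$$

Integrating with respect to $a$ gives $I(a) = \log{\left(\frac{27 \left(a + 1\right)^{3}}{64} \right)} + C$.

At $a = \frac{1}{3}$ the integrand is identically $0$, so $I(\frac{1}{3}) = 0$. The closed form gives $0$, hence $C = 0$.

Setting $a = \frac{4}{3}$:
$$I = \log{\left(\frac{343}{64} \right)}.$$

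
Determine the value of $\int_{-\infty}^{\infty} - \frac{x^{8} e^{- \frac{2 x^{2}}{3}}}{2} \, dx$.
$- \frac{8505 \sqrt{6} \sqrt{\pi}}{1024}$

Start from the elementary integral
$$J(a) = \int_{-\infty}^{\infty} - \frac{e^{- a x^{2}}}{2} \, dx = - \frac{\sqrt{\pi}}{2 \sqrt{a}}.$$

Differentiating under the integral sign brings down a factor of $(-x^2)$:
$$\frac{dJ}{da} = \int_{-\infty}^{\infty} \frac{x^{2} e^{- a x^{2}}}{2} \, dx = \frac{\sqrt{\pi}}{4 a^{\frac{3}{2}}}.$$

Repeating $4$ times in total — each differentiation brings down another $(-x^2)$ — gives
$$\frac{d^{4}J}{da^{4}} = \int_{-\infty}^{\infty} - \frac{x^{8} e^{- a x^{2}}}{2} \, dx = - \frac{105 \sqrt{\pi}}{32 a^{\frac{9}{2}}},$$
and the integrand here is exactly the target integrand, so $I = - \frac{105 \sqrt{\pi}}{32 a^{\frac{9}{2}}}$.

Setting $a = \frac{2}{3}$:
$$I = - \frac{8505 \sqrt{6} \sqrt{\pi}}{1024}.$$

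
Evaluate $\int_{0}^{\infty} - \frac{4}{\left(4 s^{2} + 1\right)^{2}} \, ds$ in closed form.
$- \frac{\pi}{2}$

Start from the standard arctangent integral
$$J(a) = \int_{0}^{\infty} - \frac{1}{4 \left(a^{2} + s^{2}\right)} \, ds = - \frac{\pi}{8 a}.$$

Differentiating under the integral sign with respect to $a$,
$$\frac{dJ}{da} = \int_{0}^{\infty} \frac{a}{2 \left(a^{2} + s^{2}\right)^{2}} \, ds = \frac{\pi}{8 a^{2}},$$
so $\int_{0}^{\infty} - \frac{1}{4 \left(a^{2} + s^{2}\right)^{2}} \, ds = - \frac{\pi}{16 a^{3}}$.

Setting $a = \frac{1}{2}$:
$$I = - \frac{\pi}{2}.$$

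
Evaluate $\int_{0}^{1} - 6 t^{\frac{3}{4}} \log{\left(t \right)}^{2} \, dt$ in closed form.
$- \frac{768}{343}$

Begin with the known integral
$$J(a) = \int_{0}^{1} - 6 t^{a} \, dt = - \frac{6}{a + 1}.$$

Differentiating under the integral sign brings down a factor of $\ln t$:
$$\frac{dJ}{da} = \int_{0}^{1} - 6 t^{a} \log{\left(t \right)} \, dt = \frac{6}{\left(a + 1\right)^{2}}.$$

Repeating twice in total — each differentiation brings down another $\ln t$ — gives
$$\frac{d^{2}J}{da^{2}} = \int_{0}^{1} - 6 t^{a} \log{\left(t \right)}^{2} \, dt = - \frac{12}{\left(a + 1\right)^{3}},$$
and the integrand here is exactly the target integrand, so $I = - \frac{12}{\left(a + 1\right)^{3}}$.

Setting $a = \frac{3}{4}$:
$$I = - \frac{768}{343}.$$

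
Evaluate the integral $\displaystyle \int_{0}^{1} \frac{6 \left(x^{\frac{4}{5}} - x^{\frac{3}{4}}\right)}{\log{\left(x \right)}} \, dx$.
$\log{\left(\frac{2176782336}{1838265625} \right)}$

Introduce a parameter $a$ in the exponent: let $I(a) = \int_{0}^{1} \frac{6 \left(- x^{\frac{3}{4}} + x^{a}\right)}{\log{\left(x \right)}} \, dx$.

Since $\dfrac{\partial}{\partial a}\,x^{a} = x^{a} \ln x$, the $\ln x$ in the denominator cancels and
$$\frac{dI}{da} = \int_{0}^{1} 6 x^{a} \, dx = 6 \left[\frac{x^{a+1}}{a+1}\right]_0^1 = \frac{6}{a + 1}.$$

Integrating with respect to $a$ gives $I(a) = \log{\left(\frac{4096 \left(a + 1\right)^{6}}{117649} \right)} + C$.

At $a = \frac{3}{4}$ the integrand is identically $0$, so $I(\frac{3}{4}) = 0$. The closed form gives $0$, hence $C = 0$.

Setting $a = \frac{4}{5}$:
$$I = \log{\left(\frac{2176782336}{1838265625} \right)}.$$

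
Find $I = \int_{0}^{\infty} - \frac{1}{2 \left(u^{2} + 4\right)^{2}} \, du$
$- \frac{\pi}{64}$

Start from the standard arctangent integral
$$J(a) = \int_{0}^{\infty} - \frac{1}{2 \left(a^{2} + u^{2}\right)} \, du = - \frac{\pi}{4 a}.$$

Differentiating under the integral sign with respect to $a$,
$$\frac{dJ}{da} = \int_{0}^{\infty} \frac{a}{\left(a^{2} + u^{2}\right)^{2}} \, du = \frac{\pi}{4 a^{2}},$$
so $\int_{0}^{\infty} - \frac{1}{2 \left(a^{2} + u^{2}\right)^{2}} \, du = - \frac{\pi}{8 a^{3}}$.

Setting $a = 2$:
$$I = - \frac{\pi}{64}.$$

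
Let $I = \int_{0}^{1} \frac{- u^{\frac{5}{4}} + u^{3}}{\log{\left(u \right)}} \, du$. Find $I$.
$\log{\left(\frac{16}{9} \right)}$

Replace the exponent $3$ by a parameter $a$: let $I(a) = \int_{0}^{1} \frac{- u^{\frac{5}{4}} + u^{a}}{\log{\left(u \right)}} \, du$.

Since $\dfrac{\partial}{\partial a}\,u^{a} = u^{a} \ln u$, the $\ln u$ in the denominator cancels and
$$\frac{dI}{da} = \int_{0}^{1} u^{a} \, du = \left[\frac{u^{a+1}}{a+1}\right]_0^1 = \frac{1}{a + 1}.$$

Integrating with respect to $a$ gives $I(a) = \log{\left(\frac{4 a}{9} + \frac{4}{9} \right)} + C$.

At $a = \frac{5}{4}$ the integrand is identically $0$, so $I(\frac{5}{4}) = 0$. The closed form gives $0$, hence $C = 0$.

Setting $a = 3$:
$$I = \log{\left(\frac{16}{9} \right)}.$$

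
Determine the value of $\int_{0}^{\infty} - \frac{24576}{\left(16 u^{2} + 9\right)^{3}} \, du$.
$- \frac{128 \pi}{27}$

Begin with the known result
$$J(a) = \int_{0}^{\infty} - \frac{6}{a^{2} + u^{2}} \, du = - \frac{3 \pi}{a}.$$

Differentiating under the integral sign with respect to $a$,
$$\frac{dJ}{da} = \int_{0}^{\infty} \frac{12 a}{\left(a^{2} + u^{2}\right)^{2}} \, du = \frac{3 \pi}{a^{2}},$$
so $\int_{0}^{\infty} - \frac{6}{\left(a^{2} + u^{2}\right)^{2}} \, du = - \frac{3 \pi}{2 a^{3}}$.

Repeating — each differentiation of $1/(u^2+a^2)^j$ produces $-2ja/(u^2+a^2)^{j+1}$ — and dividing through by $-2ja$ at each step yields, after $2$ differentiations in total,
$$\int_{0}^{\infty} - \frac{6}{\left(a^{2} + u^{2}\right)^{3}} \, du = - \frac{9 \pi}{8 a^{5}}.$$

Setting $a = \frac{3}{4}$:
$$I = - \frac{128 \pi}{27}.$$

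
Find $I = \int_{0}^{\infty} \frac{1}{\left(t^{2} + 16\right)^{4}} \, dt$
$\frac{5 \pi}{524288}$

Start from the standard arctangent integral
$$J(a) = \int_{0}^{\infty} \frac{1}{a^{2} + t^{2}} \, dt = \frac{\pi}{2 a}.$$

Differentiating under the integral sign with respect to $a$,
$$\frac{dJ}{da} = \int_{0}^{\infty} - \frac{2 a}{\left(a^{2} + t^{2}\right)^{2}} \, dt = - \frac{\pi}{2 a^{2}},$$
so $\int_{0}^{\infty} \frac{1}{\left(a^{2} + t^{2}\right)^{2}} \, dt = \frac{\pi}{4 a^{3}}$.

Repeating — each differentiation of $1/(t^2+a^2)^j$ produces $-2ja/(t^2+a^2)^{j+1}$ — and dividing through by $-2ja$ at each step yields, after $3$ differentiations in total,
$$\int_{0}^{\infty} \frac{1}{\left(a^{2} + t^{2}\right)^{4}} \, dt = \frac{5 \pi}{32 a^{7}}.$$

Setting $a = 4$:
$$I = \frac{5 \pi}{524288}.$$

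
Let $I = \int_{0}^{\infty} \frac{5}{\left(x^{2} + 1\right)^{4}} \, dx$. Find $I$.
$\frac{25 \pi}{32}$

Recall the elementary integral
$$J(a) = \int_{0}^{\infty} \frac{5}{a^{2} + x^{2}} \, dx = \frac{5 \pi}{2 a}.$$

Differentiating under the integral sign with respect to $a$,
$$\frac{dJ}{da} = \int_{0}^{\infty} - \frac{10 a}{\left(a^{2} + x^{2}\right)^{2}} \, dx = - \frac{5 \pi}{2 a^{2}},$$
so $\int_{0}^{\infty} \frac{5}{\left(a^{2} + x^{2}\right)^{2}} \, dx = \frac{5 \pi}{4 a^{3}}$.

Repeating — each differentiation of $1/(x^2+a^2)^j$ produces $-2ja/(x^2+a^2)^{j+1}$ — and dividing through by $-2ja$ at each step yields, after $3$ differentiations in total,
$$\int_{0}^{\infty} \frac{5}{\left(a^{2} + x^{2}\right)^{4}} \, dx = \frac{25 \pi}{32 a^{7}}.$$

Setting $a = 1$:
$$I = \frac{25 \pi}{32}.$$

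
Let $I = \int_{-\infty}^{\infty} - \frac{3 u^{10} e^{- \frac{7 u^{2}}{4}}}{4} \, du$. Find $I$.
$- \frac{6480 \sqrt{7} \sqrt{\pi}}{16807}$

Begin with the known integral
$$J(a) = \int_{-\infty}^{\infty} - \frac{3 e^{- a u^{2}}}{4} \, du = - \frac{3 \sqrt{\pi}}{4 \sqrt{a}}.$$

Differentiating under the integral sign brings down a factor of $(-u^2)$:
$$\frac{dJ}{da} = \int_{-\infty}^{\infty} \frac{3 u^{2} e^{- a u^{2}}}{4} \, du = \frac{3 \sqrt{\pi}}{8 a^{\frac{3}{2}}}.$$

Repeating $5$ times in total — each differentiation brings down another $(-u^2)$ — gives
$$\frac{d^{5}J}{da^{5}} = \int_{-\infty}^{\infty} \frac{3 u^{10} e^{- a u^{2}}}{4} \, du = \frac{2835 \sqrt{\pi}}{128 a^{\frac{11}{2}}},$$
and the integrand here is $(-1)^{5}$ times the target integrand, so $I = (-1)^{5}\,\frac{d^{5}J}{da^{5}} = - \frac{2835 \sqrt{\pi}}{128 a^{\frac{11}{2}}}$.

Setting $a = \frac{7}{4}$:
$$I = - \frac{6480 \sqrt{7} \sqrt{\pi}}{16807}.$$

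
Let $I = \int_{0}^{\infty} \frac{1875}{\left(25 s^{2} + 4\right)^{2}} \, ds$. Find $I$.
$\frac{375 \pi}{32}$

Start from the standard arctangent integral
$$J(a) = \int_{0}^{\infty} \frac{3}{a^{2} + s^{2}} \, ds = \frac{3 \pi}{2 a}.$$

Differentiating under the integral sign with respect to $a$,
$$\frac{dJ}{da} = \int_{0}^{\infty} - \frac{6 a}{\left(a^{2} + s^{2}\right)^{2}} \, ds = - \frac{3 \pi}{2 a^{2}},$$
so $\int_{0}^{\infty} \frac{3}{\left(a^{2} + s^{2}\right)^{2}} \, ds = \frac{3 \pi}{4 a^{3}}$.

Setting $a = \frac{2}{5}$:
$$I = \frac{375 \pi}{32}.$$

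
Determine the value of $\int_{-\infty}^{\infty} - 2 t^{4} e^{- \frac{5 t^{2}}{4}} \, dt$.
$- \frac{48 \sqrt{5} \sqrt{\pi}}{125}$

Consider the simpler parametrised integral
$$J(a) = \int_{-\infty}^{\infty} - 2 e^{- a t^{2}} \, dt = - \frac{2 \sqrt{\pi}}{\sqrt{a}}.$$

Differentiating under the integral sign brings down a factor of $(-t^2)$:
$$\frac{dJ}{da} = \int_{-\infty}^{\infty} 2 t^{2} e^{- a t^{2}} \, dt = \frac{\sqrt{\pi}}{a^{\frac{3}{2}}}.$$

Repeating twice in total — each differentiation brings down another $(-t^2)$ — gives
$$\frac{d^{2}J}{da^{2}} = \int_{-\infty}^{\infty} - 2 t^{4} e^{- a t^{2}} \, dt = - \frac{3 \sqrt{\pi}}{2 a^{\frac{5}{2}}},$$
and the integrand here is exactly the target integrand, so $I = - \frac{3 \sqrt{\pi}}{2 a^{\frac{5}{2}}}$.

Setting $a = \frac{5}{4}$:
$$I = - \frac{48 \sqrt{5} \sqrt{\pi}}{125}.$$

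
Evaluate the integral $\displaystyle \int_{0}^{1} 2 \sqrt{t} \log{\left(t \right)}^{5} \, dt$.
$- \frac{5120}{243}$

Start from the elementary integral
$$J(a) = \int_{0}^{1} 2 t^{a} \, dt = \frac{2}{a + 1}.$$

Differentiating under the integral sign brings down a factor of $\ln t$:
$$\frac{dJ}{da} = \int_{0}^{1} 2 t^{a} \log{\left(t \right)} \, dt = - \frac{2}{\left(a + 1\right)^{2}}.$$

Repeating $5$ times in total — each differentiation brings down another $\ln t$ — gives
$$\frac{d^{5}J}{da^{5}} = \int_{0}^{1} 2 t^{a} \log{\left(t \right)}^{5} \, dt = - \frac{240}{\left(a + 1\right)^{6}},$$
and the integrand here is exactly the target integrand, so $I = - \frac{240}{\left(a + 1\right)^{6}}$.

Setting $a = \frac{1}{2}$:
$$I = - \frac{5120}{243}.$$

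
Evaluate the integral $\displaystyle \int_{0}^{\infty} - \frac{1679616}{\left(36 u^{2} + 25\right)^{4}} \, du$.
$- \frac{8748 \pi}{15625}$

Start from the standard arctangent integral
$$J(a) = \int_{0}^{\infty} - \frac{1}{a^{2} + u^{2}} \, du = - \frac{\pi}{2 a}.$$

Differentiating under the integral sign with respect to $a$,
$$\frac{dJ}{da} = \int_{0}^{\infty} \frac{2 a}{\left(a^{2} + u^{2}\right)^{2}} \, du = \frac{\pi}{2 a^{2}},$$
so $\int_{0}^{\infty} - \frac{1}{\left(a^{2} + u^{2}\right)^{2}} \, du = - \frac{\pi}{4 a^{3}}$.

Repeating — each differentiation of $1/(u^2+a^2)^j$ produces $-2ja/(u^2+a^2)^{j+1}$ — and dividing through by $-2ja$ at each step yields, after $3$ differentiations in total,
$$\int_{0}^{\infty} - \frac{1}{\left(a^{2} + u^{2}\right)^{4}} \, du = - \frac{5 \pi}{32 a^{7}}.$$

Setting $a = \frac{5}{6}$:
$$I = - \frac{8748 \pi}{15625}.$$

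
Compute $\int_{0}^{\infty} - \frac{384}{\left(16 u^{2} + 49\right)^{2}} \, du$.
$- \frac{24 \pi}{343}$

Begin with the known result
$$J(a) = \int_{0}^{\infty} - \frac{3}{2 \left(a^{2} + u^{2}\right)} \, du = - \frac{3 \pi}{4 a}.$$

Differentiating under the integral sign with respect to $a$,
$$\frac{dJ}{da} = \int_{0}^{\infty} \frac{3 a}{\left(a^{2} + u^{2}\right)^{2}} \, du = \frac{3 \pi}{4 a^{2}},$$
so $\int_{0}^{\infty} - \frac{3}{2 \left(a^{2} + u^{2}\right)^{2}} \, du = - \frac{3 \pi}{8 a^{3}}$.

Setting $a = \frac{7}{4}$:
$$I = - \frac{24 \pi}{343}.$$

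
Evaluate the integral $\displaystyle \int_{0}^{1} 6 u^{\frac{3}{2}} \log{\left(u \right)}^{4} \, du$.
$\frac{4608}{3125}$

Consider the simpler parametrised integral
$$J(a) = \int_{0}^{1} 6 u^{a} \, du = \frac{6}{a + 1}.$$

Differentiating under the integral sign brings down a factor of $\ln u$:
$$\frac{dJ}{da} = \int_{0}^{1} 6 u^{a} \log{\left(u \right)} \, du = - \frac{6}{\left(a + 1\right)^{2}}.$$

Repeating $4$ times in total — each differentiation brings down another $\ln u$ — gives
$$\frac{d^{4}J}{da^{4}} = \int_{0}^{1} 6 u^{a} \log{\left(u \right)}^{4} \, du = \frac{144}{\left(a + 1\right)^{5}},$$
and the integrand here is exactly the target integrand, so $I = \frac{144}{\left(a + 1\right)^{5}}$.

Setting $a = \frac{3}{2}$:
$$I = \frac{4608}{3125}.$$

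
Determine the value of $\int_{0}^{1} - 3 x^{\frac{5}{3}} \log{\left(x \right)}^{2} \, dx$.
$- \frac{81}{256}$

Consider the simpler parametrised integral
$$J(a) = \int_{0}^{1} - 3 x^{a} \, dx = - \frac{3}{a + 1}.$$

Differentiating under the integral sign brings down a factor of $\ln x$:
$$\frac{dJ}{da} = \int_{0}^{1} - 3 x^{a} \log{\left(x \right)} \, dx = \frac{3}{\left(a + 1\right)^{2}}.$$

Repeating twice in total — each differentiation brings down another $\ln x$ — gives
$$\frac{d^{2}J}{da^{2}} = \int_{0}^{1} - 3 x^{a} \log{\left(x \right)}^{2} \, dx = - \frac{6}{\left(a + 1\right)^{3}},$$
and the integrand here is exactly the target integrand, so $I = - \frac{6}{\left(a + 1\right)^{3}}$.

Setting $a = \frac{5}{3}$:
$$I = - \frac{81}{256}.$$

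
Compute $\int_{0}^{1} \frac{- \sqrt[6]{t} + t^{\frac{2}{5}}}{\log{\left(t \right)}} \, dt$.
$\log{\left(\frac{6}{5} \right)}$

Introduce a parameter $a$ in the exponent: let $I(a) = \int_{0}^{1} \frac{- \sqrt[6]{t} + t^{a}}{\log{\left(t \right)}} \, dt$.

Since $\dfrac{\partial}{\partial a}\,t^{a} = t^{a} \ln t$, the $\ln t$ in the denominator cancels and
$$\frac{dI}{da} = \int_{0}^{1} t^{a} \, dt = \left[\frac{t^{a+1}}{a+1}\right]_0^1 = \frac{1}{a + 1}.$$

Integrating with respect to $a$ gives $I(a) = \log{\left(\frac{6 a}{7} + \frac{6}{7} \right)} + C$.

At $a = \frac{1}{6}$ the integrand is identically $0$, so $I(\frac{1}{6}) = 0$. The closed form gives $0$, hence $C = 0$.

Setting $a = \frac{2}{5}$:
$$I = \log{\left(\frac{6}{5} \right)}.$$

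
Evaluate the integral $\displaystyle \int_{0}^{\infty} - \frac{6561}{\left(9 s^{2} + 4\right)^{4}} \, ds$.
$- \frac{10935 \pi}{4096}$

Start from the standard arctangent integral
$$J(a) = \int_{0}^{\infty} - \frac{1}{a^{2} + s^{2}} \, ds = - \frac{\pi}{2 a}.$$

Differentiating under the integral sign with respect to $a$,
$$\frac{dJ}{da} = \int_{0}^{\infty} \frac{2 a}{\left(a^{2} + s^{2}\right)^{2}} \, ds = \frac{\pi}{2 a^{2}},$$
so $\int_{0}^{\infty} - \frac{1}{\left(a^{2} + s^{2}\right)^{2}} \, ds = - \frac{\pi}{4 a^{3}}$.

Repeating — each differentiation of $1/(s^2+a^2)^j$ produces $-2ja/(s^2+a^2)^{j+1}$ — and dividing through by $-2ja$ at each step yields, after $3$ differentiations in total,
$$\int_{0}^{\infty} - \frac{1}{\left(a^{2} + s^{2}\right)^{4}} \, ds = - \frac{5 \pi}{32 a^{7}}.$$

Setting $a = \frac{2}{3}$:
$$I = - \frac{10935 \pi}{4096}.$$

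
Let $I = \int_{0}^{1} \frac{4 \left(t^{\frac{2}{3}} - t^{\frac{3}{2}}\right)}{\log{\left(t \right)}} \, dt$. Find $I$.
$- \log{\left(\frac{81}{16} \right)}$

Introduce a parameter $a$ in the exponent: let $I(a) = \int_{0}^{1} \frac{4 \left(t^{\frac{2}{3}} - t^{a}\right)}{\log{\left(t \right)}} \, dt$.

Since $\dfrac{\partial}{\partial a}\,t^{a} = t^{a} \ln t$, the $\ln t$ in the denominator cancels and
$$\frac{dI}{da} = \int_{0}^{1} -4 t^{a} \, dt = -4 \left[\frac{t^{a+1}}{a+1}\right]_0^1 = - \frac{4}{a + 1}.$$

Integrating with respect to $a$ gives $I(a) = - \log{\left(\frac{81 \left(a + 1\right)^{4}}{625} \right)} + C$.

At $a = \frac{2}{3}$ the integrand is identically $0$, so $I(\frac{2}{3}) = 0$. The closed form gives $0$, hence $C = 0$.

Setting $a = \frac{3}{2}$:
$$I = - \log{\left(\frac{81}{16} \right)}.$$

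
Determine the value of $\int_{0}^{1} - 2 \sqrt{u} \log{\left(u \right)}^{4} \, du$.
$- \frac{512}{81}$

Begin with the known integral
$$J(a) = \int_{0}^{1} - 2 u^{a} \, du = - \frac{2}{a + 1}.$$

Differentiating under the integral sign brings down a factor of $\ln u$:
$$\frac{dJ}{da} = \int_{0}^{1} - 2 u^{a} \log{\left(u \right)} \, du = \frac{2}{\left(a + 1\right)^{2}}.$$

Repeating $4$ times in total — each differentiation brings down another $\ln u$ — gives
$$\frac{d^{4}J}{da^{4}} = \int_{0}^{1} - 2 u^{a} \log{\left(u \right)}^{4} \, du = - \frac{48}{\left(a + 1\right)^{5}},$$
and the integrand here is exactly the target integrand, so $I = - \frac{48}{\left(a + 1\right)^{5}}$.

Setting $a = \frac{1}{2}$:
$$I = - \frac{512}{81}.$$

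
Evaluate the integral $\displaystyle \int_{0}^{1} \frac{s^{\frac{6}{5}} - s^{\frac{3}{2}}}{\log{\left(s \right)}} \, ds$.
$- \log{\left(\frac{25}{22} \right)}$

Introduce a parameter $a$ in the exponent: let $I(a) = \int_{0}^{1} \frac{s^{\frac{6}{5}} - s^{a}}{\log{\left(s \right)}} \, ds$.

Since $\dfrac{\partial}{\partial a}\,s^{a} = s^{a} \ln s$, the $\ln s$ in the denominator cancels and
$$\frac{dI}{da} = \int_{0}^{1} -1 s^{a} \, ds = -1 \left[\frac{s^{a+1}}{a+1}\right]_0^1 = - \frac{1}{a + 1}.$$

Integrating with respect to $a$ gives $I(a) = - \log{\left(\frac{5 a}{11} + \frac{5}{11} \right)} + C$.

At $a = \frac{6}{5}$ the integrand is identically $0$, so $I(\frac{6}{5}) = 0$. The closed form gives $0$, hence $C = 0$.

Setting $a = \frac{3}{2}$:
$$I = - \log{\left(\frac{25}{22} \right)}.$$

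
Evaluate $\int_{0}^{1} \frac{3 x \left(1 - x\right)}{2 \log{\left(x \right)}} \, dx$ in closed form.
$\log{\left(\frac{2 \sqrt{6}}{9} \right)}$

Replace the exponent $1$ by a parameter $a$: let $I(a) = \int_{0}^{1} \frac{3 \left(- x^{2} + x^{a}\right)}{2 \log{\left(x \right)}} \, dx$.

Since $\dfrac{\partial}{\partial a}\,x^{a} = x^{a} \ln x$, the $\ln x$ in the denominator cancels and
$$\frac{dI}{da} = \int_{0}^{1} \frac{3}{2} x^{a} \, dx = \frac{3}{2} \left[\frac{x^{a+1}}{a+1}\right]_0^1 = \frac{3}{2 \left(a + 1\right)}.$$

Integrating with respect to $a$ gives $I(a) = \frac{3 \log{\left(a + 1 \right)}}{2} - \frac{3 \log{\left(3 \right)}}{2} + C$.

At $a = 2$ the integrand is identically $0$, so $I(2) = 0$. The closed form gives $0$, hence $C = 0$.

Setting $a = 1$:
$$I = \log{\left(\frac{2 \sqrt{6}}{9} \right)}.$$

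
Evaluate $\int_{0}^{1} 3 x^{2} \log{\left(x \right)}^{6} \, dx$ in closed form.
$\frac{80}{81}$

Start from the elementary integral
$$J(a) = \int_{0}^{1} 3 x^{a} \, dx = \frac{3}{a + 1}.$$

Differentiating under the integral sign brings down a factor of $\ln x$:
$$\frac{dJ}{da} = \int_{0}^{1} 3 x^{a} \log{\left(x \right)} \, dx = - \frac{3}{\left(a + 1\right)^{2}}.$$

Repeating $6$ times in total — each differentiation brings down another $\ln x$ — gives
$$\frac{d^{6}J}{da^{6}} = \int_{0}^{1} 3 x^{a} \log{\left(x \right)}^{6} \, dx = \frac{2160}{\left(a + 1\right)^{7}},$$
and the integrand here is exactly the target integrand, so $I = \frac{2160}{\left(a + 1\right)^{7}}$.

Setting $a = 2$:
$$I = \frac{80}{81}.$$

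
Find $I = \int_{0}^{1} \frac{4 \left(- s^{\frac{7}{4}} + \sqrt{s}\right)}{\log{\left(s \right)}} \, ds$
$- \log{\left(\frac{14641}{1296} \right)}$

Consider the one-parameter family: let $I(a) = \int_{0}^{1} \frac{4 \left(\sqrt{s} - s^{a}\right)}{\log{\left(s \right)}} \, ds$.

Since $\dfrac{\partial}{\partial a}\,s^{a} = s^{a} \ln s$, the $\ln s$ in the denominator cancels and
$$\frac{dI}{da} = \int_{0}^{1} -4 s^{a} \, ds = -4 \left[\frac{s^{a+1}}{a+1}\right]_0^1 = - \frac{4}{a + 1}.$$

Integrating with respect to $a$ gives $I(a) = - \log{\left(\frac{16 \left(a + 1\right)^{4}}{81} \right)} + C$.

At $a = \frac{1}{2}$ the integrand is identically $0$, so $I(\frac{1}{2}) = 0$. The closed form gives $0$, hence $C = 0$.

Setting $a = \frac{7}{4}$:
$$I = - \log{\left(\frac{14641}{1296} \right)}.$$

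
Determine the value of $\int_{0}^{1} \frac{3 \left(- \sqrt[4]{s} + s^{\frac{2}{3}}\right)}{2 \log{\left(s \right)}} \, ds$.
$- \frac{3 \log{\left(3 \right)}}{2} + 3 \log{\left(2 \right)}$

Replace the exponent $\frac{1}{4}$ by a parameter $a$: let $I(a) = \int_{0}^{1} \frac{3 \left(s^{\frac{2}{3}} - s^{a}\right)}{2 \log{\left(s \right)}} \, ds$.

Since $\dfrac{\partial}{\partial a}\,s^{a} = s^{a} \ln s$, the $\ln s$ in the denominator cancels and
$$\frac{dI}{da} = \int_{0}^{1} - \frac{3}{2} s^{a} \, ds = - \frac{3}{2} \left[\frac{s^{a+1}}{a+1}\right]_0^1 = - \frac{3}{2 a + 2}.$$

Integrating with respect to $a$ gives $I(a) = - \log{\left(\frac{3 \sqrt{15} \left(a + 1\right)^{\frac{3}{2}}}{25} \right)} + C$.

At $a = \frac{2}{3}$ the integrand is identically $0$, so $I(\frac{2}{3}) = 0$. The closed form gives $0$, hence $C = 0$.

Setting $a = \frac{1}{4}$:
$$I = - \frac{3 \log{\left(3 \right)}}{2} + 3 \log{\left(2 \right)}.$$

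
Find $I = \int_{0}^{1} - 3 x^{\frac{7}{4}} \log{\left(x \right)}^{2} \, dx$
$- \frac{384}{1331}$

Begin with the known integral
$$J(a) = \int_{0}^{1} - 3 x^{a} \, dx = - \frac{3}{a + 1}.$$

Differentiating under the integral sign brings down a factor of $\ln x$:
$$\frac{dJ}{da} = \int_{0}^{1} - 3 x^{a} \log{\left(x \right)} \, dx = \frac{3}{\left(a + 1\right)^{2}}.$$

Repeating twice in total — each differentiation brings down another $\ln x$ — gives
$$\frac{d^{2}J}{da^{2}} = \int_{0}^{1} - 3 x^{a} \log{\left(x \right)}^{2} \, dx = - \frac{6}{\left(a + 1\right)^{3}},$$
and the integrand here is exactly the target integrand, so $I = - \frac{6}{\left(a + 1\right)^{3}}$.

Setting $a = \frac{7}{4}$:
$$I = - \frac{384}{1331}.$$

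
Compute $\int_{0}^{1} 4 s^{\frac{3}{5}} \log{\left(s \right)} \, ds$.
$- \frac{25}{16}$

Consider the simpler parametrised integral
$$J(a) = \int_{0}^{1} 4 s^{a} \, ds = \frac{4}{a + 1}.$$

Differentiating under the integral sign brings down a factor of $\ln s$:
$$\frac{dJ}{da} = \int_{0}^{1} 4 s^{a} \log{\left(s \right)} \, ds = - \frac{4}{\left(a + 1\right)^{2}}.$$

The integral on the left is $I$, so $I = - \frac{4}{\left(a + 1\right)^{2}}$.

Setting $a = \frac{3}{5}$:
$$I = - \frac{25}{16}.$$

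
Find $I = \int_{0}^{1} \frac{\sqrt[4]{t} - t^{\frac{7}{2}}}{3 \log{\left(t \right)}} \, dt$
$- \log{\left(6 \right)} + \frac{\log{\left(60 \right)}}{3}$

Introduce a parameter $a$ in the exponent: let $I(a) = \int_{0}^{1} \frac{- t^{\frac{7}{2}} + t^{a}}{3 \log{\left(t \right)}} \, dt$.

Since $\dfrac{\partial}{\partial a}\,t^{a} = t^{a} \ln t$, the $\ln t$ in the denominator cancels and
$$\frac{dI}{da} = \int_{0}^{1} \frac{1}{3} t^{a} \, dt = \frac{1}{3} \left[\frac{t^{a+1}}{a+1}\right]_0^1 = \frac{1}{3 \left(a + 1\right)}.$$

Integrating with respect to $a$ gives $I(a) = \log{\left(\frac{\sqrt[3]{6} \sqrt[3]{a + 1}}{3} \right)} + C$.

At $a = \frac{7}{2}$ the integrand is identically $0$, so $I(\frac{7}{2}) = 0$. The closed form gives $0$, hence $C = 0$.

Setting $a = \frac{1}{4}$:
$$I = - \log{\left(6 \right)} + \frac{\log{\left(60 \right)}}{3}.$$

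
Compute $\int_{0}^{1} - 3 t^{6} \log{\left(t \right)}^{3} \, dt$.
$\frac{18}{2401}$

Start from the elementary integral
$$J(a) = \int_{0}^{1} - 3 t^{a} \, dt = - \frac{3}{a + 1}.$$

Differentiating under the integral sign brings down a factor of $\ln t$:
$$\frac{dJ}{da} = \int_{0}^{1} - 3 t^{a} \log{\left(t \right)} \, dt = \frac{3}{\left(a + 1\right)^{2}}.$$

Repeating $3$ times in total — each differentiation brings down another $\ln t$ — gives
$$\frac{d^{3}J}{da^{3}} = \int_{0}^{1} - 3 t^{a} \log{\left(t \right)}^{3} \, dt = \frac{18}{\left(a + 1\right)^{4}},$$
and the integrand here is exactly the target integrand, so $I = \frac{18}{\left(a + 1\right)^{4}}$.

Setting $a = 6$:
$$I = \frac{18}{2401}.$$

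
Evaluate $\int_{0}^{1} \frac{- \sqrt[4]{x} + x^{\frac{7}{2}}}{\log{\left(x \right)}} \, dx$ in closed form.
$\log{\left(\frac{18}{5} \right)}$

Replace the exponent $\frac{7}{2}$ by a parameter $a$: let $I(a) = \int_{0}^{1} \frac{- \sqrt[4]{x} + x^{a}}{\log{\left(x \right)}} \, dx$.

Since $\dfrac{\partial}{\partial a}\,x^{a} = x^{a} \ln x$, the $\ln x$ in the denominator cancels and
$$\frac{dI}{da} = \int_{0}^{1} x^{a} \, dx = \left[\frac{x^{a+1}}{a+1}\right]_0^1 = \frac{1}{a + 1}.$$

Integrating with respect to $a$ gives $I(a) = \log{\left(\frac{4 a}{5} + \frac{4}{5} \right)} + C$.

At $a = \frac{1}{4}$ the integrand is identically $0$, so $I(\frac{1}{4}) = 0$. The closed form gives $0$, hence $C = 0$.

Setting $a = \frac{7}{2}$:
$$I = \log{\left(\frac{18}{5} \right)}.$$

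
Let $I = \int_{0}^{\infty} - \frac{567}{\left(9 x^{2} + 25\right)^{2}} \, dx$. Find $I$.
$- \frac{189 \pi}{500}$

Recall the elementary integral
$$J(a) = \int_{0}^{\infty} - \frac{7}{a^{2} + x^{2}} \, dx = - \frac{7 \pi}{2 a}.$$

Differentiating under the integral sign with respect to $a$,
$$\frac{dJ}{da} = \int_{0}^{\infty} \frac{14 a}{\left(a^{2} + x^{2}\right)^{2}} \, dx = \frac{7 \pi}{2 a^{2}},$$
so $\int_{0}^{\infty} - \frac{7}{\left(a^{2} + x^{2}\right)^{2}} \, dx = - \frac{7 \pi}{4 a^{3}}$.

Setting $a = \frac{5}{3}$:
$$I = - \frac{189 \pi}{500}.$$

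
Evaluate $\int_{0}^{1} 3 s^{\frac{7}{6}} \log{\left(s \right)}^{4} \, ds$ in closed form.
$\frac{559872}{371293}$

Begin with the known integral
$$J(a) = \int_{0}^{1} 3 s^{a} \, ds = \frac{3}{a + 1}.$$

Differentiating under the integral sign brings down a factor of $\ln s$:
$$\frac{dJ}{da} = \int_{0}^{1} 3 s^{a} \log{\left(s \right)} \, ds = - \frac{3}{\left(a + 1\right)^{2}}.$$

Repeating $4$ times in total — each differentiation brings down another $\ln s$ — gives
$$\frac{d^{4}J}{da^{4}} = \int_{0}^{1} 3 s^{a} \log{\left(s \right)}^{4} \, ds = \frac{72}{\left(a + 1\right)^{5}},$$
and the integrand here is exactly the target integrand, so $I = \frac{72}{\left(a + 1\right)^{5}}$.

Setting $a = \frac{7}{6}$:
$$I = \frac{559872}{371293}.$$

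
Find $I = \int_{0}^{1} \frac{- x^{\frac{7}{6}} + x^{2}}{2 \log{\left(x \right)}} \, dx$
$\log{\left(\frac{3 \sqrt{26}}{13} \right)}$

Consider the one-parameter family: let $I(a) = \int_{0}^{1} \frac{- x^{\frac{7}{6}} + x^{a}}{2 \log{\left(x \right)}} \, dx$.

Since $\dfrac{\partial}{\partial a}\,x^{a} = x^{a} \ln x$, the $\ln x$ in the denominator cancels and
$$\frac{dI}{da} = \int_{0}^{1} \frac{1}{2} x^{a} \, dx = \frac{1}{2} \left[\frac{x^{a+1}}{a+1}\right]_0^1 = \frac{1}{2 \left(a + 1\right)}.$$

Integrating with respect to $a$ gives $I(a) = \log{\left(\frac{\sqrt{78} \sqrt{a + 1}}{13} \right)} + C$.

At $a = \frac{7}{6}$ the integrand is identically $0$, so $I(\frac{7}{6}) = 0$. The closed form gives $0$, hence $C = 0$.

Setting $a = 2$:
$$I = \log{\left(\frac{3 \sqrt{26}}{13} \right)}.$$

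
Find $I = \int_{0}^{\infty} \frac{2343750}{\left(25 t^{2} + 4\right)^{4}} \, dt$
$\frac{1171875 \pi}{2048}$

Begin with the known result
$$J(a) = \int_{0}^{\infty} \frac{6}{a^{2} + t^{2}} \, dt = \frac{3 \pi}{a}.$$

Differentiating under the integral sign with respect to $a$,
$$\frac{dJ}{da} = \int_{0}^{\infty} - \frac{12 a}{\left(a^{2} + t^{2}\right)^{2}} \, dt = - \frac{3 \pi}{a^{2}},$$
so $\int_{0}^{\infty} \frac{6}{\left(a^{2} + t^{2}\right)^{2}} \, dt = \frac{3 \pi}{2 a^{3}}$.

Repeating — each differentiation of $1/(t^2+a^2)^j$ produces $-2ja/(t^2+a^2)^{j+1}$ — and dividing through by $-2ja$ at each step yields, after $3$ differentiations in total,
$$\int_{0}^{\infty} \frac{6}{\left(a^{2} + t^{2}\right)^{4}} \, dt = \frac{15 \pi}{16 a^{7}}.$$

Setting $a = \frac{2}{5}$:
$$I = \frac{1171875 \pi}{2048}.$$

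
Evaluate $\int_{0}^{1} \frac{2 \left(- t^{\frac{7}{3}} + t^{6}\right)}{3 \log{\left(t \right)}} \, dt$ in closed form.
$- \frac{2 \log{\left(10 \right)}}{3} + \frac{2 \log{\left(21 \right)}}{3}$

Consider the one-parameter family: let $I(a) = \int_{0}^{1} \frac{2 \left(- t^{\frac{7}{3}} + t^{a}\right)}{3 \log{\left(t \right)}} \, dt$.

Since $\dfrac{\partial}{\partial a}\,t^{a} = t^{a} \ln t$, the $\ln t$ in the denominator cancels and
$$\frac{dI}{da} = \int_{0}^{1} \frac{2}{3} t^{a} \, dt = \frac{2}{3} \left[\frac{t^{a+1}}{a+1}\right]_0^1 = \frac{2}{3 \left(a + 1\right)}.$$

Integrating with respect to $a$ gives $I(a) = \log{\left(\frac{\sqrt[3]{10} \cdot 3^{\frac{2}{3}} \left(a + 1\right)^{\frac{2}{3}}}{10} \right)} + C$.

At $a = \frac{7}{3}$ the integrand is identically $0$, so $I(\frac{7}{3}) = 0$. The closed form gives $0$, hence $C = 0$.

Setting $a = 6$:
$$I = - \frac{2 \log{\left(10 \right)}}{3} + \frac{2 \log{\left(21 \right)}}{3}.$$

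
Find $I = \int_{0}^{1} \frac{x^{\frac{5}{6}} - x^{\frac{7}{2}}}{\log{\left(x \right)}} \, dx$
$\log{\left(\frac{11}{27} \right)}$

Consider the one-parameter family: let $I(a) = \int_{0}^{1} \frac{- x^{\frac{7}{2}} + x^{a}}{\log{\left(x \right)}} \, dx$.

Since $\dfrac{\partial}{\partial a}\,x^{a} = x^{a} \ln x$, the $\ln x$ in the denominator cancels and
$$\frac{dI}{da} = \int_{0}^{1} x^{a} \, dx = \left[\frac{x^{a+1}}{a+1}\right]_0^1 = \frac{1}{a + 1}.$$

Integrating with respect to $a$ gives $I(a) = \log{\left(\frac{2 a}{9} + \frac{2}{9} \right)} + C$.

At $a = \frac{7}{2}$ the integrand is identically $0$, so $I(\frac{7}{2}) = 0$. The closed form gives $0$, hence $C = 0$.

Setting $a = \frac{5}{6}$:
$$I = \log{\left(\frac{11}{27} \right)}.$$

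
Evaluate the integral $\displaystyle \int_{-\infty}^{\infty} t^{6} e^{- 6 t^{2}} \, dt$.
$\frac{5 \sqrt{6} \sqrt{\pi}}{3456}$

Consider the simpler parametrised integral
$$J(a) = \int_{-\infty}^{\infty} e^{- a t^{2}} \, dt = \frac{\sqrt{\pi}}{\sqrt{a}}.$$

Differentiating under the integral sign brings down a factor of $(-t^2)$:
$$\frac{dJ}{da} = \int_{-\infty}^{\infty} - t^{2} e^{- a t^{2}} \, dt = - \frac{\sqrt{\pi}}{2 a^{\frac{3}{2}}}.$$

Repeating $3$ times in total — each differentiation brings down another $(-t^2)$ — gives
$$\frac{d^{3}J}{da^{3}} = \int_{-\infty}^{\infty} - t^{6} e^{- a t^{2}} \, dt = - \frac{15 \sqrt{\pi}}{8 a^{\frac{7}{2}}},$$
and the integrand here is $(-1)^{3}$ times the target integrand, so $I = (-1)^{3}\,\frac{d^{3}J}{da^{3}} = \frac{15 \sqrt{\pi}}{8 a^{\frac{7}{2}}}$.

Setting $a = 6$:
$$I = \frac{5 \sqrt{6} \sqrt{\pi}}{3456}.$$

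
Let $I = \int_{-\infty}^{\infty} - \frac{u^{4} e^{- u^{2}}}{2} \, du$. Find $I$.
$- \frac{3 \sqrt{\pi}}{8}$

Consider the simpler parametrised integral
$$J(a) = \int_{-\infty}^{\infty} - \frac{e^{- a u^{2}}}{2} \, du = - \frac{\sqrt{\pi}}{2 \sqrt{a}}.$$

Differentiating under the integral sign brings down a factor of $(-u^2)$:
$$\frac{dJ}{da} = \int_{-\infty}^{\infty} \frac{u^{2} e^{- a u^{2}}}{2} \, du = \frac{\sqrt{\pi}}{4 a^{\frac{3}{2}}}.$$

Repeating twice in total — each differentiation brings down another $(-u^2)$ — gives
$$\frac{d^{2}J}{da^{2}} = \int_{-\infty}^{\infty} - \frac{u^{4} e^{- a u^{2}}}{2} \, du = - \frac{3 \sqrt{\pi}}{8 a^{\frac{5}{2}}},$$
and the integrand here is exactly the target integrand, so $I = - \frac{3 \sqrt{\pi}}{8 a^{\frac{5}{2}}}$.

Setting $a = 1$:
$$I = - \frac{3 \sqrt{\pi}}{8}.$$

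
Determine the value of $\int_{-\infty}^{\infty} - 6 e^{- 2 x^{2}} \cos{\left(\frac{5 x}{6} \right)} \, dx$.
$- \frac{3 \sqrt{2} \sqrt{\pi}}{e^{\frac{25}{288}}}$

Treat the cosine frequency as a parameter and define $I(b) = \int_{-\infty}^{\infty} - 6 e^{- 2 x^{2}} \cos{\left(b x \right)} \, dx$.

Differentiating under the integral sign,
$$I'(b) = \int_{-\infty}^{\infty} 6 x e^{- 2 x^{2}} \sin{\left(b x \right)} \, dx.$$

Integrate $\int_{-\infty}^{\infty} x \sin(b x)\, e^{- 2 x^{2}}\, dx$ by parts with $u = \sin(b x)$ and $dv = x\, e^{- 2 x^{2}}\, dx$, giving $v = - \frac{e^{- 2 x^{2}}}{4}$. The boundary term vanishes and
$$\int_{-\infty}^{\infty} x \sin(b x)\, e^{- 2 x^{2}}\, dx = \frac{b}{4} \int_{-\infty}^{\infty} \cos(b x)\, e^{- 2 x^{2}}\, dx,$$
so $I'(b) = - \frac{b}{4}\, I(b)$.

This is a separable first-order ODE; solving with the initial condition $I(0) = \int_{-\infty}^{\infty} - 6 e^{- 2 x^{2}}\,dx = - 3 \sqrt{2} \sqrt{\pi}$ gives
$$I(b) = - 3 \sqrt{2} \sqrt{\pi} e^{- \frac{b^{2}}{8}}.$$

Setting $b = \frac{5}{6}$:
$$I = - \frac{3 \sqrt{2} \sqrt{\pi}}{e^{\frac{25}{288}}}.$$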